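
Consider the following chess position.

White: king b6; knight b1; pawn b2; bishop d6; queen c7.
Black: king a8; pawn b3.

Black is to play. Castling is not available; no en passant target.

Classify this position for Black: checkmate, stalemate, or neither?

stalemate

Black to move; black king on a8.
In check: no.
King squares — a7: attacked by Kb6; b7: attacked by Kb6; b8: attacked by Qc7.
Legal moves for Black: none.
Not in check and no legal moves → stalemate.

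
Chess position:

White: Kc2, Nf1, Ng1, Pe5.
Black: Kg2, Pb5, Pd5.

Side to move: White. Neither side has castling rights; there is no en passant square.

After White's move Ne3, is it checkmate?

After Ne3: black king on g2; in check: yes, from the white knight on e3.
Black has 5 legal replies: Kg3, Kh2, Kf2, Kh1, Kxg1.
In check but a legal move exists → not checkmate.

no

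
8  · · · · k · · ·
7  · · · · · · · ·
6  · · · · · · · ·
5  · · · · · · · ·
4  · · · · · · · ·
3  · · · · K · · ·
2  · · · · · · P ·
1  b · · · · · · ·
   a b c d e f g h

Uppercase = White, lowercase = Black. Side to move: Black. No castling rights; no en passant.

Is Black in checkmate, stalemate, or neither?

neither

Black to move; black king on e8.
In check: no.
Legal moves for Black: Kf8, Kd8, Kf7, Ke7, Kd7, Bh8, Bg7, Bf6, Be5, Bd4+, Bc3, Bb2.
Black has 12 legal moves and is not in check → neither.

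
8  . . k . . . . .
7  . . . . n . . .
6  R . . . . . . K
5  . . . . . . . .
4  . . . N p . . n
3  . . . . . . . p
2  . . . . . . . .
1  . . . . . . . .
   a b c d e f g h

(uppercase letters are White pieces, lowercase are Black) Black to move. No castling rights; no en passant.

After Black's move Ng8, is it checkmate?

no

After Ng8: white king on h6; in check: yes, from the black knight on g8.
White has 4 legal replies: Kh7, Kg7, Kh5, Kg5.
In check but a legal move exists → not checkmate.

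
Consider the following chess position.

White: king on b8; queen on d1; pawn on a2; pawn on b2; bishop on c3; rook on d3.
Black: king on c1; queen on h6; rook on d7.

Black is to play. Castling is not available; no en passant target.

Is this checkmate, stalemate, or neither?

checkmate

Black to move; black king on c1.
In check: yes, from the white queen on d1.
King squares — b1: attacked by Qd1; d1: attacked by Rd3; b2: attacked by Bc3; c2: attacked by Qd1; d2: attacked by Qd1.
Legal moves for Black: none.
In check with no legal moves → checkmate.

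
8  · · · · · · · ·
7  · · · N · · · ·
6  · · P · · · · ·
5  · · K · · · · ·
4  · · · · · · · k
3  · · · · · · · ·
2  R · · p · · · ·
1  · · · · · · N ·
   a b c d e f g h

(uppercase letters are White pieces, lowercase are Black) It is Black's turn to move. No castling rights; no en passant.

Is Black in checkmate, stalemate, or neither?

neither

Black to move; black king on h4.
In check: no.
Legal moves for Black: Kh5, Kg5, Kg4, Kg3, d1=Q, d1=R, d1=B, d1=N.
Black has 8 legal moves and is not in check → neither.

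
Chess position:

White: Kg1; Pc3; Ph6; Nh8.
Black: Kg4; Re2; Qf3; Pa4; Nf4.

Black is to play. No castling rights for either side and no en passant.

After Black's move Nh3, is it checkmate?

After Nh3: white king on g1; in check: yes, from the black knight on h3.
King squares — f1: attacked by Qf3; h1: attacked by Qf3; f2: attacked by Re2; g2: attacked by Re2; h2: attacked by Re2.
White has no legal moves → checkmate.

yes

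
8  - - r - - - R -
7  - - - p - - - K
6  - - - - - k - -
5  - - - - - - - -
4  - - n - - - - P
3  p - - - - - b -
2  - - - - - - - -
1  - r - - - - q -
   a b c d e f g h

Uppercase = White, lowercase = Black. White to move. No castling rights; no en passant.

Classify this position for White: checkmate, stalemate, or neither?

neither

White to move; white king on h7.
In check: no.
Legal moves for White: Rh8, Rf8+, Re8, Rd8, Rxc8, Rg7, Rg6+, Rg5, Rg4, Rxg3, Kh8, Kh6, h5.
White has 13 legal moves and is not in check → neither.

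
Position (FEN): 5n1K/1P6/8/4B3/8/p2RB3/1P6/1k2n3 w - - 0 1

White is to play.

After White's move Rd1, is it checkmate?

no

After Rd1: black king on b1; in check: yes, from the white rook on d1.
Black has 2 legal replies: Kc2, Ka2.
In check but a legal move exists → not checkmate.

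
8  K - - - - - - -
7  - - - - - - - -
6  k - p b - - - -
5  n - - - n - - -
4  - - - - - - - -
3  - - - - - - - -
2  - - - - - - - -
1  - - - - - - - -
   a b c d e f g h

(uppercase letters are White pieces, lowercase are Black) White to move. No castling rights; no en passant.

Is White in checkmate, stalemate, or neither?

White to move; white king on a8.
In check: no.
King squares — a7: attacked by Ka6; b7: attacked by Na5; b8: attacked by Bd6.
Legal moves for White: none.
Not in check and no legal moves → stalemate.

stalemate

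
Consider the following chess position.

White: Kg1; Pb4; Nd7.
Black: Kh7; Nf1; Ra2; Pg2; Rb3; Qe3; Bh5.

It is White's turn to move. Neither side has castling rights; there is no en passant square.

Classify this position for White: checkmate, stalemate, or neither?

White to move; white king on g1.
In check: yes, from the black queen on e3.
King squares — f1: attacked by Pg2; h1: attacked by Pg2; f2: attacked by Ra2; g2: attacked by Ra2; h2: attacked by Nf1.
Legal moves for White: none.
In check with no legal moves → checkmate.

checkmate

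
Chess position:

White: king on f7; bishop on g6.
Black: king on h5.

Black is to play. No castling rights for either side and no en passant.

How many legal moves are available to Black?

4

Black to move; king on h5.
In check: yes, from the white bishop on g6.
Legal moves: Kh6, Kg5, Kh4, Kg4.
Count: 4.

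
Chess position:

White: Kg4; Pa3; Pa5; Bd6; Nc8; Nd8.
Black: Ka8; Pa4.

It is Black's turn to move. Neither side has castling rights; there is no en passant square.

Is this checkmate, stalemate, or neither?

Black to move; black king on a8.
In check: no.
King squares — a7: attacked by Nc8; b7: attacked by Nd8; b8: attacked by Bd6.
Legal moves for Black: none.
Not in check and no legal moves → stalemate.

stalemate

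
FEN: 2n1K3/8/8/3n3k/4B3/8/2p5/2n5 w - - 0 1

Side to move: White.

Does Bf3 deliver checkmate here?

no

After Bf3: black king on h5; in check: yes, from the white bishop on f3.
Black has 4 legal replies: Kh6, Kg6, Kg5, Kh4.
In check but a legal move exists → not checkmate.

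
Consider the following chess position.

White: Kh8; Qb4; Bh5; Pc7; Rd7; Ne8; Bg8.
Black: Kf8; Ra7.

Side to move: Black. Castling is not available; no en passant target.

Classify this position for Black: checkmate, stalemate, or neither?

checkmate

Black to move; black king on f8.
In check: yes, from the white queen on b4.
King squares — e7: attacked by Qb4; f7: attacked by Bh5; g7: attacked by Rd7; e8: attacked by Bh5; g8: attacked by Kh8.
Legal moves for Black: none.
In check with no legal moves → checkmate.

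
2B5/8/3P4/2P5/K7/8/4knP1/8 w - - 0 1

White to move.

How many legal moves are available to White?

16

White to move; king on a4.
In check: no.
Legal moves: Bd7, Bb7, Be6, Ba6+, Bf5, Bg4+, Bh3, Kb5, Ka5, Kb4, Kb3, Ka3, d7, c6, g3, g4.
Count: 16.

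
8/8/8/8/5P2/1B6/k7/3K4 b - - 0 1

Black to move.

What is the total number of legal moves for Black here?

Black to move; king on a2.
In check: yes, from the white bishop on b3.
Legal moves: Kxb3, Ka3, Kb2, Kb1, Ka1.
Count: 5.

5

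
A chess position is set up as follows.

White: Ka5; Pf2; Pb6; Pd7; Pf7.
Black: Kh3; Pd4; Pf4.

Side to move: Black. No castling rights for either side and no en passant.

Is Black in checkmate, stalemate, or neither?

neither

Black to move; black king on h3.
In check: no.
Legal moves for Black: Kh4, Kg4, Kh2, Kg2, f3, d3.
Black has 6 legal moves and is not in check → neither.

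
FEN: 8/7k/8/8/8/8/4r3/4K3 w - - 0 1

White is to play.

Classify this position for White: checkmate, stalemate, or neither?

White to move; white king on e1.
In check: yes, from the black rook on e2.
Legal moves for White: Kxe2, Kf1, Kd1.
White is in check but has 3 legal moves → neither.

neither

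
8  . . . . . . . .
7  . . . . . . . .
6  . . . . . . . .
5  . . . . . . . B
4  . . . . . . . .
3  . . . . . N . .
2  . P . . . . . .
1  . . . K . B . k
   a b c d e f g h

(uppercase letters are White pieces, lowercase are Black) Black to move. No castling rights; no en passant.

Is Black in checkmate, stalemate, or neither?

stalemate

Black to move; black king on h1.
In check: no.
King squares — g1: attacked by Nf3; g2: attacked by Bf1; h2: attacked by Nf3.
Legal moves for Black: none.
Not in check and no legal moves → stalemate.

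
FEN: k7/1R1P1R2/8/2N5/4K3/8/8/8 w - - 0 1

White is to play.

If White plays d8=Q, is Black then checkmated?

After d8=Q: black king on a8; in check: yes, from the white queen on d8.
King squares — a7: attacked by Rb7; b7: attacked by Nc5; b8: attacked by Rb7.
Black has no legal moves → checkmate.

yes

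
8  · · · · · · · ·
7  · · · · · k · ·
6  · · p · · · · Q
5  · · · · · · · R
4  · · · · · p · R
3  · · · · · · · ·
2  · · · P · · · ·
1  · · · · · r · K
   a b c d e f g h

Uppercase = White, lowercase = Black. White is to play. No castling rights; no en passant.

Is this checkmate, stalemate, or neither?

White to move; white king on h1.
In check: yes, from the black rook on f1.
Legal moves for White: Kh2, Kg2.
White is in check but has 2 legal moves → neither.

neither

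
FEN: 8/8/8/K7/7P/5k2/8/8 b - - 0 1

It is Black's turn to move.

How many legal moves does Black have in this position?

Black to move; king on f3.
In check: no.
Legal moves: Kg4, Kf4, Ke4, Kg3, Ke3, Kg2, Kf2, Ke2.
Count: 8.

8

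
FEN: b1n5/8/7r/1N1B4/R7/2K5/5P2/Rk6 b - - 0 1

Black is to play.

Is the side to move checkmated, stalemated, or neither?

checkmate

Black to move; black king on b1.
In check: yes, from the white rook on a1.
King squares — a1: attacked by Ra4; c1: attacked by Ra1; a2: attacked by Ra1; b2: attacked by Kc3; c2: attacked by Kc3.
Legal moves for Black: none.
In check with no legal moves → checkmate.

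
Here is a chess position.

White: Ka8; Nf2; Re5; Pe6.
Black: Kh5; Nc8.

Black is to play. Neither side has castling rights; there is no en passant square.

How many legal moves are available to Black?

Black to move; king on h5.
In check: yes, from the white rook on e5.
Legal moves: Kh6, Kg6, Kh4.
Count: 3.

3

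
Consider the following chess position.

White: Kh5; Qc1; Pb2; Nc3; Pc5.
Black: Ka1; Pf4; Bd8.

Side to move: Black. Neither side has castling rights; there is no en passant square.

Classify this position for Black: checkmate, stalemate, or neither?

checkmate

Black to move; black king on a1.
In check: yes, from the white queen on c1.
King squares — b1: attacked by Qc1; a2: attacked by Nc3; b2: attacked by Qc1.
Legal moves for Black: none.
In check with no legal moves → checkmate.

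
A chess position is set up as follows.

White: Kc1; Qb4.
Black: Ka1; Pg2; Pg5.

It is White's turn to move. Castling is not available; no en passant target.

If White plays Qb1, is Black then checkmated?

After Qb1: black king on a1; in check: yes, from the white queen on b1.
King squares — b1: attacked by Kc1; a2: attacked by Qb1; b2: attacked by Qb1.
Black has no legal moves → checkmate.

yes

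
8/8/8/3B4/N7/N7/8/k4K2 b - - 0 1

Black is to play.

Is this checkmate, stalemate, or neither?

Black to move; black king on a1.
In check: no.
King squares — b1: attacked by Na3; a2: attacked by Bd5; b2: attacked by Na4.
Legal moves for Black: none.
Not in check and no legal moves → stalemate.

stalemate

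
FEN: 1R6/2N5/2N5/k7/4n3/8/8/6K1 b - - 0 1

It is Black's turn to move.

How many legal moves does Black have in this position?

Black to move; king on a5.
In check: yes, from the white knight on c6.
Legal moves: Ka4.
Count: 1.

1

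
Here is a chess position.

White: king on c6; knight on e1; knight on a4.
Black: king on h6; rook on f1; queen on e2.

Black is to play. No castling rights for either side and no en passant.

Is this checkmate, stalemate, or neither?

neither

Black to move; black king on h6.
In check: no.
Legal moves for Black include: Kh7, Kg7, Kg6, Kh5, Kg5, Qe8+, Qe7, Qe6+, Qa6+, Qh5, Qe5, Qb5+, Qg4, Qe4+, Qc4+, Qf3+, Qe3, Qd3, ... (list truncated; more exist).
Black has legal moves and is not in check → neither.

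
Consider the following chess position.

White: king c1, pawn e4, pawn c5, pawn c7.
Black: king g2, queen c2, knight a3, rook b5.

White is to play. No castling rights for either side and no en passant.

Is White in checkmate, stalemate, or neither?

checkmate

White to move; white king on c1.
In check: yes, from the black queen on c2.
King squares — b1: attacked by Qc2; d1: attacked by Qc2; b2: attacked by Qc2; c2: attacked by Na3; d2: attacked by Qc2.
Legal moves for White: none.
In check with no legal moves → checkmate.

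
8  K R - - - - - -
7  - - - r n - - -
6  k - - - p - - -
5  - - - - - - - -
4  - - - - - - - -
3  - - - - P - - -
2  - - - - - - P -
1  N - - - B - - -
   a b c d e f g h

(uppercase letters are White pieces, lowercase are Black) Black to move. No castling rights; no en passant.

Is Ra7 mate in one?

yes

After Ra7: white king on a8; in check: yes, from the black rook on a7.
King squares — a7: attacked by Ka6; b7: attacked by Ka6; b8: own rook.
White has no legal moves → checkmate.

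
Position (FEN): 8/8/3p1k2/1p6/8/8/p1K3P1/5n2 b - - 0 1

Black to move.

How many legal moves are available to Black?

Black to move; king on f6.
In check: no.
Legal moves: Kg7, Kf7, Ke7, Kg6, Ke6, Kg5, Kf5, Ke5, Ng3, Ne3+, Nh2, Nd2, d5, b4, a1=Q, a1=R, a1=B, a1=N+.
Count: 18.

18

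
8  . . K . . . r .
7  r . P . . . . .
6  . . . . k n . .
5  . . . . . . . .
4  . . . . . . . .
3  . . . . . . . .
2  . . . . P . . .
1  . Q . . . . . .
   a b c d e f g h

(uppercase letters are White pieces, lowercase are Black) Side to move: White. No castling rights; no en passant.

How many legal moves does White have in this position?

0

White to move; king on c8.
In check: yes, from the black rook on g8.
Legal moves: none.
Count: 0.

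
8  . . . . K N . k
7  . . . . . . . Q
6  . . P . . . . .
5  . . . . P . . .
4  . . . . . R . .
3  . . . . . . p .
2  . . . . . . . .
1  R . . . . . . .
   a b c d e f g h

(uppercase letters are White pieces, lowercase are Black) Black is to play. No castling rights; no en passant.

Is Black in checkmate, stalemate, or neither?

checkmate

Black to move; black king on h8.
In check: yes, from the white queen on h7.
King squares — g7: attacked by Qh7; h7: attacked by Nf8; g8: attacked by Qh7.
Legal moves for Black: none.
In check with no legal moves → checkmate.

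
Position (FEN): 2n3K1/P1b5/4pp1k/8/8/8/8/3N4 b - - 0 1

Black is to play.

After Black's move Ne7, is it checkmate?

no

After Ne7: white king on g8; in check: yes, from the black knight on e7.
White has 3 legal replies: Kh8, Kf8, Kf7.
In check but a legal move exists → not checkmate.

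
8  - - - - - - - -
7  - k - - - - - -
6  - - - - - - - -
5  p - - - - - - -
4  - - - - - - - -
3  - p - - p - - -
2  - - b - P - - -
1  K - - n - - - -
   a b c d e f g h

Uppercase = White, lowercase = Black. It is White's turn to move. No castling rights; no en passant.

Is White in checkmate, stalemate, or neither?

stalemate

White to move; white king on a1.
In check: no.
King squares — b1: attacked by Bc2; a2: attacked by Pb3; b2: attacked by Nd1.
Legal moves for White: none.
Not in check and no legal moves → stalemate.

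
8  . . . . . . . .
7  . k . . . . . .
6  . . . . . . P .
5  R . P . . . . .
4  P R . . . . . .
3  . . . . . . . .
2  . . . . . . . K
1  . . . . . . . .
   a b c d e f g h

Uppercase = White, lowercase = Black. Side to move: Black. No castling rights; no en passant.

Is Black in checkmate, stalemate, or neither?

Black to move; black king on b7.
In check: yes, from the white rook on b4.
Legal moves for Black: Kc8, Kc7, Kc6.
Black is in check but has 3 legal moves → neither.

neither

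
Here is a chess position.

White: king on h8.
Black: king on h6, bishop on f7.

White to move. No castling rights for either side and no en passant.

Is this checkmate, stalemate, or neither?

stalemate

White to move; white king on h8.
In check: no.
King squares — g7: attacked by Kh6; h7: attacked by Kh6; g8: attacked by Bf7.
Legal moves for White: none.
Not in check and no legal moves → stalemate.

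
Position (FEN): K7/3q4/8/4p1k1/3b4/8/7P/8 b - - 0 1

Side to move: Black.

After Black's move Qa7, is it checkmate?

yes

After Qa7: white king on a8; in check: yes, from the black queen on a7.
King squares — a7: attacked by Bd4; b7: attacked by Qa7; b8: attacked by Qa7.
White has no legal moves → checkmate.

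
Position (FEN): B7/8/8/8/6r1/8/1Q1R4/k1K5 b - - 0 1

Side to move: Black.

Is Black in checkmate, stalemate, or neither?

checkmate

Black to move; black king on a1.
In check: yes, from the white queen on b2.
King squares — b1: attacked by Kc1; a2: attacked by Qb2; b2: attacked by Kc1.
Legal moves for Black: none.
In check with no legal moves → checkmate.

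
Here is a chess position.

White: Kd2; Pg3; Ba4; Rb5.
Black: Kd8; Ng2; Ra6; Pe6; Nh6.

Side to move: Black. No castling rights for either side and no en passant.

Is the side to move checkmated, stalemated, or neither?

Black to move; black king on d8.
In check: no.
Legal moves for Black include: Ke8, Kc8, Ke7, Kd7, Kc7, Ng8, Nf7, Nf5, Ng4, Ra8, Ra7, Rd6+, Rc6, Rb6, Ra5, Rxa4, Nh4, Nf4, ... (list truncated; more exist).
Black has legal moves and is not in check → neither.

neither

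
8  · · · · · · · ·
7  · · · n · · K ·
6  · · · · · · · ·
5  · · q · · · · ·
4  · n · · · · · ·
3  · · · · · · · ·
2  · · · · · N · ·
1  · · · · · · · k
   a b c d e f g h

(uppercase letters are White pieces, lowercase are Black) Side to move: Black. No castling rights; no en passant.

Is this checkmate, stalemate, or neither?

Black to move; black king on h1.
In check: yes, from the white knight on f2.
Legal moves for Black: Kh2, Kg2, Kg1, Qxf2.
Black is in check but has 4 legal moves → neither.

neither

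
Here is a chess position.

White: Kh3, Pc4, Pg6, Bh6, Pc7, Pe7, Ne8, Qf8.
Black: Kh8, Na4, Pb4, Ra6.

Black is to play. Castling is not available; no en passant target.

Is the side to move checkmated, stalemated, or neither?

Black to move; black king on h8.
In check: yes, from the white queen on f8.
King squares — g7: attacked by Bh6; h7: attacked by Pg6; g8: attacked by Qf8.
Legal moves for Black: none.
In check with no legal moves → checkmate.

checkmate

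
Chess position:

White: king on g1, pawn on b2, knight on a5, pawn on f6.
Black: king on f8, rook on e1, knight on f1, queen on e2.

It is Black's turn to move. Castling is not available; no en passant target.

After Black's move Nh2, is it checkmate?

After Nh2: white king on g1; in check: yes, from the black rook on e1.
King squares — f1: attacked by Re1; h1: attacked by Re1; f2: attacked by Qe2; g2: attacked by Qe2; h2: attacked by Qe2.
White has no legal moves → checkmate.

yes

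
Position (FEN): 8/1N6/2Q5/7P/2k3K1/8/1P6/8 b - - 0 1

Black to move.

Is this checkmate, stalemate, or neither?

Black to move; black king on c4.
In check: yes, from the white queen on c6.
King squares — b3: available; c3: attacked by Pb2; d3: available; b4: available; d4: available; b5: attacked by Qc6; c5: attacked by Qc6; d5: attacked by Qc6.
Legal moves for Black: Kd4, Kb4, Kd3, Kb3.
Black is in check but has 4 legal moves → neither.

neither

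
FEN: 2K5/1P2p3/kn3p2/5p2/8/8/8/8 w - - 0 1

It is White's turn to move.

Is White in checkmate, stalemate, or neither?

neither

White to move; white king on c8.
In check: yes, from the black knight on b6.
Legal moves for White: Kd8, Kb8, Kc7.
White is in check but has 3 legal moves → neither.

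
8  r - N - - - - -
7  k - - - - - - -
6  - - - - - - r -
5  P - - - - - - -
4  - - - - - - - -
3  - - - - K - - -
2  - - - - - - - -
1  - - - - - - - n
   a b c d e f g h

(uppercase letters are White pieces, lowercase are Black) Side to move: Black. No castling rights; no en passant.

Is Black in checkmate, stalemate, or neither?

Black to move; black king on a7.
In check: yes, from the white knight on c8.
King squares — a6: available; b6: attacked by Pa5; b7: available; a8: own rook; b8: available.
Legal moves for Black: Kb8, Kb7, Ka6, Rxc8.
Black is in check but has 4 legal moves → neither.

neither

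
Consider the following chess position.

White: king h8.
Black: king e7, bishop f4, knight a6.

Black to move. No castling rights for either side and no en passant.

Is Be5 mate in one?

After Be5: white king on h8; in check: yes, from the black bishop on e5.
White has 2 legal replies: Kg8, Kh7.
In check but a legal move exists → not checkmate.

no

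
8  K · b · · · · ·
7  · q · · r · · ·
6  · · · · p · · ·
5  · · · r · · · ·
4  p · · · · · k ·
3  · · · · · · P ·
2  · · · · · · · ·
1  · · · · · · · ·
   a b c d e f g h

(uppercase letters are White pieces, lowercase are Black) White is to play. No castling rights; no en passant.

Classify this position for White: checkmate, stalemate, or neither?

White to move; white king on a8.
In check: yes, from the black queen on b7.
King squares — a7: attacked by Qb7; b7: attacked by Re7; b8: attacked by Qb7.
Legal moves for White: none.
In check with no legal moves → checkmate.

checkmate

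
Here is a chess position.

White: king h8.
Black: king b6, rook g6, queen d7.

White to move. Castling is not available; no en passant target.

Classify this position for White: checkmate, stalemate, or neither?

stalemate

White to move; white king on h8.
In check: no.
King squares — g7: attacked by Rg6; h7: attacked by Qd7; g8: attacked by Rg6.
Legal moves for White: none.
Not in check and no legal moves → stalemate.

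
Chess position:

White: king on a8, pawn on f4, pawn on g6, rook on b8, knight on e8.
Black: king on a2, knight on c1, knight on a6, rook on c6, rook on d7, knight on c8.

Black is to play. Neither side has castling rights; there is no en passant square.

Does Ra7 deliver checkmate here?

yes

After Ra7: white king on a8; in check: yes, from the black rook on a7.
King squares — a7: attacked by Nc8; b7: attacked by Ra7; b8: own rook.
White has no legal moves → checkmate.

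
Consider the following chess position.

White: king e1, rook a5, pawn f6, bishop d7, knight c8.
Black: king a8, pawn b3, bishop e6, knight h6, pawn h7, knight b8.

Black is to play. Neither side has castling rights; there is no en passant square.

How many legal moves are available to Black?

2

Black to move; king on a8.
In check: yes, from the white rook on a5.
Legal moves: Kb7, Na6.
Count: 2.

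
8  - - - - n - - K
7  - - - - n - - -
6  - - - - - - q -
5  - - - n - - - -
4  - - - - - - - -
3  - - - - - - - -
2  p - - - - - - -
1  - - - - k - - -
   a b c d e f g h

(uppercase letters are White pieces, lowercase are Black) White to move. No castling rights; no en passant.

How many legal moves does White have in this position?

White to move; king on h8.
In check: no.
Legal moves: none.
Count: 0.

0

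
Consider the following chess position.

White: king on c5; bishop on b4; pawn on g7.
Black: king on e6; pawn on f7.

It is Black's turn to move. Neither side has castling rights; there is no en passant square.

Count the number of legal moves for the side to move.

7

Black to move; king on e6.
In check: no.
Legal moves: Ke7, Kd7, Kf6, Kf5, Ke5, f6, f5.
Count: 7.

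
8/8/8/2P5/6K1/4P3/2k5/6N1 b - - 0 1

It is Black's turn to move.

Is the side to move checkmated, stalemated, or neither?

Black to move; black king on c2.
In check: no.
Legal moves for Black: Kd3, Kc3, Kb3, Kd2, Kb2, Kd1, Kc1, Kb1.
Black has 8 legal moves and is not in check → neither.

neither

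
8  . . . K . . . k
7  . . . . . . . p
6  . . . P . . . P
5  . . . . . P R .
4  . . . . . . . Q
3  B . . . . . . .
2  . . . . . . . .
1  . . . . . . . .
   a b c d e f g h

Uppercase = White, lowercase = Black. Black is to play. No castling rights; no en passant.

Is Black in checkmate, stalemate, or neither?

stalemate

Black to move; black king on h8.
In check: no.
King squares — g7: attacked by Rg5; h7: own pawn; g8: attacked by Rg5.
Legal moves for Black: none.
Not in check and no legal moves → stalemate.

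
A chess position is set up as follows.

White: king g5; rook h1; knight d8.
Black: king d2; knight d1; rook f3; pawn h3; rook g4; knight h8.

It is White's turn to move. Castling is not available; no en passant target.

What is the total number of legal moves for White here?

3

White to move; king on g5.
In check: yes, from the black rook on g4.
Legal moves: Kh6, Kh5, Kxg4.
Count: 3.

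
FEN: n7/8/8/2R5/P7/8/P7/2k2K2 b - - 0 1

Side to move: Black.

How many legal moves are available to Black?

4

Black to move; king on c1.
In check: yes, from the white rook on c5.
Legal moves: Kd2, Kb2, Kd1, Kb1.
Count: 4.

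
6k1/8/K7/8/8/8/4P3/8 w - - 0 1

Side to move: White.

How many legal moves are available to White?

White to move; king on a6.
In check: no.
Legal moves: Kb7, Ka7, Kb6, Kb5, Ka5, e3, e4.
Count: 7.

7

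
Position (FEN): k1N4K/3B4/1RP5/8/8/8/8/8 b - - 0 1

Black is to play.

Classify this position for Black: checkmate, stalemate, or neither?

stalemate

Black to move; black king on a8.
In check: no.
King squares — a7: attacked by Nc8; b7: attacked by Rb6; b8: attacked by Rb6.
Legal moves for Black: none.
Not in check and no legal moves → stalemate.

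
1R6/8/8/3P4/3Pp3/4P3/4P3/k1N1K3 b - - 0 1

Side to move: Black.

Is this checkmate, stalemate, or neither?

stalemate

Black to move; black king on a1.
In check: no.
King squares — b1: attacked by Rb8; a2: attacked by Nc1; b2: attacked by Rb8.
Legal moves for Black: none.
Not in check and no legal moves → stalemate.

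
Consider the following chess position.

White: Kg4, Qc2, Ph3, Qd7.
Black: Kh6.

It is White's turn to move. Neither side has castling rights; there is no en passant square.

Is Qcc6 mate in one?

After Qcc6: black king on h6; in check: yes, from the white queen on c6.
King squares — g5: attacked by Kg4; h5: attacked by Kg4; g6: attacked by Qc6; g7: attacked by Qd7; h7: attacked by Qd7.
Black has no legal moves → checkmate.

yes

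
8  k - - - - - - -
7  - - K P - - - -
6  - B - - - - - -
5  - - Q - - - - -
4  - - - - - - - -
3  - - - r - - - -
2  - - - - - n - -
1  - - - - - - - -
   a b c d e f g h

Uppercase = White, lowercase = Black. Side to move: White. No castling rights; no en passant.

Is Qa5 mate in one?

yes

After Qa5: black king on a8; in check: yes, from the white queen on a5.
King squares — a7: attacked by Qa5; b7: attacked by Kc7; b8: attacked by Kc7.
Black has no legal moves → checkmate.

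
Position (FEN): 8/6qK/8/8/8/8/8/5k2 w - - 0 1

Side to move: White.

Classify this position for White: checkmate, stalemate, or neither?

White to move; white king on h7.
In check: yes, from the black queen on g7.
Legal moves for White: Kxg7.
White is in check but has 1 legal move → neither.

neither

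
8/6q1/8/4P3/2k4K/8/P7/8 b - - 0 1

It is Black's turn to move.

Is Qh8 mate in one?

no

After Qh8: white king on h4; in check: yes, from the black queen on h8.
White has 3 legal replies: Kg5, Kg4, Kg3.
In check but a legal move exists → not checkmate.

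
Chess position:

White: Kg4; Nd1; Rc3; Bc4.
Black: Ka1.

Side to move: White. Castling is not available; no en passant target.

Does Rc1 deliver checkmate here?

After Rc1: black king on a1; in check: yes, from the white rook on c1.
King squares — b1: attacked by Rc1; a2: attacked by Bc4; b2: attacked by Nd1.
Black has no legal moves → checkmate.

yes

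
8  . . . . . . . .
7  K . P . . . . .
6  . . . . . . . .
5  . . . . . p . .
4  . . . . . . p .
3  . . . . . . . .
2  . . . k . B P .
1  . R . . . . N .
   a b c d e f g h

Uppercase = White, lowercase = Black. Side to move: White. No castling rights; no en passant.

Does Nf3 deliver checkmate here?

no

After Nf3: black king on d2; in check: yes, from the white knight on f3.
Black has 5 legal replies: Kd3, Kc3, Ke2, Kc2, gxf3.
In check but a legal move exists → not checkmate.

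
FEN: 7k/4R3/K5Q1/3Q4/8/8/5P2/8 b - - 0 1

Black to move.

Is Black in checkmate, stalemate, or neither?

Black to move; black king on h8.
In check: no.
King squares — g7: attacked by Qg6; h7: attacked by Qg6; g8: attacked by Qd5.
Legal moves for Black: none.
Not in check and no legal moves → stalemate.

stalemate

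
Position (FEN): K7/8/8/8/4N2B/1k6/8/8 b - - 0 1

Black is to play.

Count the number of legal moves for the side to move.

Black to move; king on b3.
In check: no.
Legal moves: Kc4, Kb4, Ka4, Ka3, Kc2, Kb2, Ka2.
Count: 7.

7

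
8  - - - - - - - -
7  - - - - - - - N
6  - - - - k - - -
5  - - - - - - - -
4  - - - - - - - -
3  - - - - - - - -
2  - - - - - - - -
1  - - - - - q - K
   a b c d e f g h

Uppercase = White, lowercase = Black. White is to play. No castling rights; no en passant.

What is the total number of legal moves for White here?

1

White to move; king on h1.
In check: yes, from the black queen on f1.
Legal moves: Kh2.
Count: 1.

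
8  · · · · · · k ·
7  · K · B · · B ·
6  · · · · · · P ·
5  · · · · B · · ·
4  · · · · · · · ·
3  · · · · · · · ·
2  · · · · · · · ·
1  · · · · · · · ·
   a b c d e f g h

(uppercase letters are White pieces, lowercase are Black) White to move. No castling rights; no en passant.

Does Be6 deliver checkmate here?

yes

After Be6: black king on g8; in check: yes, from the white bishop on e6.
King squares — f7: attacked by Be6; g7: attacked by Be5; h7: attacked by Pg6; f8: attacked by Bg7; h8: attacked by Bg7.
Black has no legal moves → checkmate.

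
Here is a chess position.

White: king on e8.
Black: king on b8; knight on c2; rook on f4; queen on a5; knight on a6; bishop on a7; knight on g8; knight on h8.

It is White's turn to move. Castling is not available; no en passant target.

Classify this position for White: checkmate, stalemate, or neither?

White to move; white king on e8.
In check: no.
Legal moves for White: Kd7.
White has 1 legal move and is not in check → neither.

neither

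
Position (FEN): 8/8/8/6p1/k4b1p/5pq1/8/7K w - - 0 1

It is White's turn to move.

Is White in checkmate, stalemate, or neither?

stalemate

White to move; white king on h1.
In check: no.
King squares — g1: attacked by Qg3; g2: attacked by Pf3; h2: attacked by Qg3.
Legal moves for White: none.
Not in check and no legal moves → stalemate.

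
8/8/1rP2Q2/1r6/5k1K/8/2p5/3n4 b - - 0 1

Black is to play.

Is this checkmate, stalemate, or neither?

Black to move; black king on f4.
In check: yes, from the white queen on f6.
Legal moves for Black: Ke4, Ke3, Rf5.
Black is in check but has 3 legal moves → neither.

neither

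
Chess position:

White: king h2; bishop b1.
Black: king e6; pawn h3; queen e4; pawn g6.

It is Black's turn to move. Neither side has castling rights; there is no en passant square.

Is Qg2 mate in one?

yes

After Qg2: white king on h2; in check: yes, from the black queen on g2.
King squares — g1: attacked by Qg2; h1: attacked by Qg2; g2: attacked by Ph3; g3: attacked by Qg2; h3: attacked by Qg2.
White has no legal moves → checkmate.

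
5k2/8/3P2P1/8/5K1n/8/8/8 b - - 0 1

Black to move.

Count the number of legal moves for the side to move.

Black to move; king on f8.
In check: no.
Legal moves: Kg8, Ke8, Kg7, Nxg6+, Nf5, Nf3, Ng2+.
Count: 7.

7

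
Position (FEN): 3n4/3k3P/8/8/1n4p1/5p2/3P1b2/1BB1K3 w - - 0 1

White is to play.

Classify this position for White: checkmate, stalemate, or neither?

neither

White to move; white king on e1.
In check: yes, from the black bishop on f2.
King squares — d1: available; f1: available; d2: own pawn; e2: attacked by Pf3; f2: available.
Legal moves for White: Kxf2, Kf1, Kd1.
White is in check but has 3 legal moves → neither.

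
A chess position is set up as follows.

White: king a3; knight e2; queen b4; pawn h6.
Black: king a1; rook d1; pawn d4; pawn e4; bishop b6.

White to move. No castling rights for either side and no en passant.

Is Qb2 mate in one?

yes

After Qb2: black king on a1; in check: yes, from the white queen on b2.
King squares — b1: attacked by Qb2; a2: attacked by Qb2; b2: attacked by Ka3.
Black has no legal moves → checkmate.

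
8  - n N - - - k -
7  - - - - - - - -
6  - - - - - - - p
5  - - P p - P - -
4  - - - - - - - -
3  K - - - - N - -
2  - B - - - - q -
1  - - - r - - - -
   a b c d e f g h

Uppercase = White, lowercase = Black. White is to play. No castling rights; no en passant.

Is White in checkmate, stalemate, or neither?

White to move; white king on a3.
In check: no.
Legal moves for White include: Ne7+, Na7, Nd6, Nb6, Ng5, Ne5, Nh4, Nd4, Nh2, Nd2, Ng1, Ne1, Kb4, Ka4, Kb3, Ka2, Bh8, Bg7, ... (list truncated; more exist).
White has legal moves and is not in check → neither.

neither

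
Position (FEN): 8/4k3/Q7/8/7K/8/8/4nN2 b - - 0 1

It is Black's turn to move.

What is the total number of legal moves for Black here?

Black to move; king on e7.
In check: no.
Legal moves: Kf8, Ke8, Kd8, Kf7, Kd7, Nf3+, Nd3, Ng2+, Nc2.
Count: 9.

9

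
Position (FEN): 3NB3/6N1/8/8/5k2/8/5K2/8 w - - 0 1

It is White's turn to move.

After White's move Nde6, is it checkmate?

no

After Nde6: black king on f4; in check: yes, from the white knight on e6.
Black has 3 legal replies: Ke5, Kg4, Ke4.
In check but a legal move exists → not checkmate.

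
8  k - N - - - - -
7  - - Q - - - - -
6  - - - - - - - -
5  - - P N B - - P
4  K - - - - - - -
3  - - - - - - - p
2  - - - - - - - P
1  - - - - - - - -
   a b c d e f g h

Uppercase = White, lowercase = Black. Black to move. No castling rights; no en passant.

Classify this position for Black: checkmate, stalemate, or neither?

Black to move; black king on a8.
In check: no.
King squares — a7: attacked by Qc7; b7: attacked by Qc7; b8: attacked by Qc7.
Legal moves for Black: none.
Not in check and no legal moves → stalemate.

stalemate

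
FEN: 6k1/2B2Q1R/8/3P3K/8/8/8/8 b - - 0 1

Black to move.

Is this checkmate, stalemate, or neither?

checkmate

Black to move; black king on g8.
In check: yes, from the white queen on f7.
King squares — f7: attacked by Rh7; g7: attacked by Qf7; h7: attacked by Qf7; f8: attacked by Qf7; h8: attacked by Rh7.
Legal moves for Black: none.
In check with no legal moves → checkmate.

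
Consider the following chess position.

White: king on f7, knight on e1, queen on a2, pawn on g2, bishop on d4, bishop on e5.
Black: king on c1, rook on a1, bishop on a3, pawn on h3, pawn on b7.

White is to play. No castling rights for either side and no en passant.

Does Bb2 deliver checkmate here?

no

After Bb2: black king on c1; in check: yes, from the white bishop on b2.
Black has 3 legal replies: Kd2, Kd1, Bxb2.
In check but a legal move exists → not checkmate.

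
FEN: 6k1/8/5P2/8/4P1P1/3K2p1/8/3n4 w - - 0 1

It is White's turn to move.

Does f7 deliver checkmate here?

no

After f7: black king on g8; in check: yes, from the white pawn on f7.
Black has 5 legal replies: Kh8, Kf8, Kh7, Kg7, Kxf7.
In check but a legal move exists → not checkmate.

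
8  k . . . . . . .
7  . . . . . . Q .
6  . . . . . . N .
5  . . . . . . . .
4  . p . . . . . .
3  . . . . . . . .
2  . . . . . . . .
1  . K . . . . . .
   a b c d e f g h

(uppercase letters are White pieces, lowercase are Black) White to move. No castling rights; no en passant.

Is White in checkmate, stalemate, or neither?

neither

White to move; white king on b1.
In check: no.
Legal moves for White include: Qh8+, Qg8+, Qf8+, Qh7, Qf7, Qe7, Qd7, Qc7, Qb7+, Qa7+, Qh6, Qf6, Qe5, Qd4, Qc3, Qb2, Qa1+, Nh8, ... (list truncated; more exist).
White has legal moves and is not in check → neither.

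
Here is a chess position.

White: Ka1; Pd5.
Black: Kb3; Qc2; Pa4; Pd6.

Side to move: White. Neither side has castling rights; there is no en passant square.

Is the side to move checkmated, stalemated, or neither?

White to move; white king on a1.
In check: no.
King squares — b1: attacked by Qc2; a2: attacked by Qc2; b2: attacked by Qc2.
Legal moves for White: none.
Not in check and no legal moves → stalemate.

stalemate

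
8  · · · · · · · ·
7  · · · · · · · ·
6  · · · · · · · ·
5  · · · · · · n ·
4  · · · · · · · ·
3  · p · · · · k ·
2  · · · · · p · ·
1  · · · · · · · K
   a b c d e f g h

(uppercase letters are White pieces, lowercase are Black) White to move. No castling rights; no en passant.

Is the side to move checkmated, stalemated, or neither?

White to move; white king on h1.
In check: no.
King squares — g1: attacked by Pf2; g2: attacked by Kg3; h2: attacked by Kg3.
Legal moves for White: none.
Not in check and no legal moves → stalemate.

stalemate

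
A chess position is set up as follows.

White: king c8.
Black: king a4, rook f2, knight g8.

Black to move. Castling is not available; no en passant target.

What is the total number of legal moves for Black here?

22

Black to move; king on a4.
In check: no.
Legal moves: Ne7+, Nh6, Nf6, Kb5, Ka5, Kb4, Kb3, Ka3, Rf8+, Rf7, Rf6, Rf5, Rf4, Rf3, Rh2, Rg2, Re2, Rd2, Rc2+, Rb2, Ra2, Rf1.
Count: 22.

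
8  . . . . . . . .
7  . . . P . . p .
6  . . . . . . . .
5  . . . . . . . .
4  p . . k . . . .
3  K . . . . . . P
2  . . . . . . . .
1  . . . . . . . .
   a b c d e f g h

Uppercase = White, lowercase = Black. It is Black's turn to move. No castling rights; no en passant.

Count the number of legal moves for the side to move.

Black to move; king on d4.
In check: no.
Legal moves: Ke5, Kd5, Kc5, Ke4, Kc4, Ke3, Kd3, Kc3, g6, g5.
Count: 10.

10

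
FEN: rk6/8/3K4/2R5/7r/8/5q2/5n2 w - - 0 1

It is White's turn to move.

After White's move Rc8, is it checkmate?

After Rc8: black king on b8; in check: yes, from the white rook on c8.
Black has 3 legal replies: Kxc8, Kb7, Ka7.
In check but a legal move exists → not checkmate.

no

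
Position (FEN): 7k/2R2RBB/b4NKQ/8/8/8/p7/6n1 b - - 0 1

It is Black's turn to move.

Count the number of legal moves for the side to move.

Black to move; king on h8.
In check: yes, from the white bishop on g7.
Legal moves: none.
Count: 0.

0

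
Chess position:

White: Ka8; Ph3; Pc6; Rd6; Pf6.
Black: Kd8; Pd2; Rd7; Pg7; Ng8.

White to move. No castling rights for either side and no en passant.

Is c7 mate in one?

After c7: black king on d8; in check: yes, from the white pawn on c7.
Black has 3 legal replies: Ke8, Kc8, Kxc7.
In check but a legal move exists → not checkmate.

no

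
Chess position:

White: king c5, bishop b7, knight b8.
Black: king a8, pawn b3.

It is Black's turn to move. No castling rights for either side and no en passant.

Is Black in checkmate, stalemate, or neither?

neither

Black to move; black king on a8.
In check: yes, from the white bishop on b7.
Legal moves for Black: Kxb8, Kxb7, Ka7.
Black is in check but has 3 legal moves → neither.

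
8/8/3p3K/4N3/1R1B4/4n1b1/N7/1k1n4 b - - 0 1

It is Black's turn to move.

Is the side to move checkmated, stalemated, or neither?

Black to move; black king on b1.
In check: yes, from the white rook on b4.
King squares — a1: attacked by Bd4; c1: attacked by Na2; a2: available; b2: attacked by Rb4; c2: available.
Legal moves for Black: Kc2, Kxa2, Nb2.
Black is in check but has 3 legal moves → neither.

neither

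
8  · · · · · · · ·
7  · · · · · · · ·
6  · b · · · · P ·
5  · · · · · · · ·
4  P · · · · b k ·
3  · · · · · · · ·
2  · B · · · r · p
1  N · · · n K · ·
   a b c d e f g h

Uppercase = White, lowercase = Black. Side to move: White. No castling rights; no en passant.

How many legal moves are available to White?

White to move; king on f1.
In check: yes, from the black rook on f2.
Legal moves: Kxe1.
Count: 1.

1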